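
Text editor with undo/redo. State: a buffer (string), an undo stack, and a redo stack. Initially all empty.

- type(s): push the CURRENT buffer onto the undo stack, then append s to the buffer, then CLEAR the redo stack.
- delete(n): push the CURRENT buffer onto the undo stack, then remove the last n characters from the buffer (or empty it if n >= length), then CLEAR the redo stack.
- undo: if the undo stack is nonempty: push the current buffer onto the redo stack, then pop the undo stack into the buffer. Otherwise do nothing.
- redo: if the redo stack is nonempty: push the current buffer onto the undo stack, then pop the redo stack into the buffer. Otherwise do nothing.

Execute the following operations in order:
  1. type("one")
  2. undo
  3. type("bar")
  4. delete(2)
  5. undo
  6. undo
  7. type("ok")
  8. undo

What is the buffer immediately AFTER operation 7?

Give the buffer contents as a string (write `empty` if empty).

Answer: ok

Derivation:
After op 1 (type): buf='one' undo_depth=1 redo_depth=0
After op 2 (undo): buf='(empty)' undo_depth=0 redo_depth=1
After op 3 (type): buf='bar' undo_depth=1 redo_depth=0
After op 4 (delete): buf='b' undo_depth=2 redo_depth=0
After op 5 (undo): buf='bar' undo_depth=1 redo_depth=1
After op 6 (undo): buf='(empty)' undo_depth=0 redo_depth=2
After op 7 (type): buf='ok' undo_depth=1 redo_depth=0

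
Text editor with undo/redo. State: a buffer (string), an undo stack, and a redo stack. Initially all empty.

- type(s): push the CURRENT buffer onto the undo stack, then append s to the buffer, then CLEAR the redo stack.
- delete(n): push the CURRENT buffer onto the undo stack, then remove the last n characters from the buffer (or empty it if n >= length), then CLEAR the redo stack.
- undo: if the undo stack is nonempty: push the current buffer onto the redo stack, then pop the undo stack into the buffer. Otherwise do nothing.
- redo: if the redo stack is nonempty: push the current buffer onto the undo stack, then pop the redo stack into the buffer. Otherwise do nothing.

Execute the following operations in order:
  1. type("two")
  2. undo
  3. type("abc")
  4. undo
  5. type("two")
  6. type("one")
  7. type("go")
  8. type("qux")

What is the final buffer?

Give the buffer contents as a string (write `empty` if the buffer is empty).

After op 1 (type): buf='two' undo_depth=1 redo_depth=0
After op 2 (undo): buf='(empty)' undo_depth=0 redo_depth=1
After op 3 (type): buf='abc' undo_depth=1 redo_depth=0
After op 4 (undo): buf='(empty)' undo_depth=0 redo_depth=1
After op 5 (type): buf='two' undo_depth=1 redo_depth=0
After op 6 (type): buf='twoone' undo_depth=2 redo_depth=0
After op 7 (type): buf='twoonego' undo_depth=3 redo_depth=0
After op 8 (type): buf='twoonegoqux' undo_depth=4 redo_depth=0

Answer: twoonegoqux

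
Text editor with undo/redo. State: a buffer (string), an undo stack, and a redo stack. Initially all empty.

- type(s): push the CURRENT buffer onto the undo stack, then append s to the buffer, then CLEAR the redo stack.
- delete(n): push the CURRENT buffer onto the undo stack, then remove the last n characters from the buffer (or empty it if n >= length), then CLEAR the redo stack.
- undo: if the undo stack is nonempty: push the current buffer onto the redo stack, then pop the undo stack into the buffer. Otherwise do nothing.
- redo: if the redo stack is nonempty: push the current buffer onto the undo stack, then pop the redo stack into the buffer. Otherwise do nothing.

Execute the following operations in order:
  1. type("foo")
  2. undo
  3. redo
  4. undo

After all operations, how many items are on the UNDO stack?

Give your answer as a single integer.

Answer: 0

Derivation:
After op 1 (type): buf='foo' undo_depth=1 redo_depth=0
After op 2 (undo): buf='(empty)' undo_depth=0 redo_depth=1
After op 3 (redo): buf='foo' undo_depth=1 redo_depth=0
After op 4 (undo): buf='(empty)' undo_depth=0 redo_depth=1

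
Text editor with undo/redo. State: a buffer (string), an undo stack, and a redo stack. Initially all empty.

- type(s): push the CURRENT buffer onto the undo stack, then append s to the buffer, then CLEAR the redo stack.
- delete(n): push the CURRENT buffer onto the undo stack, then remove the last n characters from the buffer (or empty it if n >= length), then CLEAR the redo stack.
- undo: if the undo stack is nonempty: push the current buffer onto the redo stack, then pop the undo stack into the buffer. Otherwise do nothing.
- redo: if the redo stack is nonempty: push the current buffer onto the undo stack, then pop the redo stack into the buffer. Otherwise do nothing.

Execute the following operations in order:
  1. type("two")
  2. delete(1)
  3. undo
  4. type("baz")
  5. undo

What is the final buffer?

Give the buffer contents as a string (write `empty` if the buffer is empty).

Answer: two

Derivation:
After op 1 (type): buf='two' undo_depth=1 redo_depth=0
After op 2 (delete): buf='tw' undo_depth=2 redo_depth=0
After op 3 (undo): buf='two' undo_depth=1 redo_depth=1
After op 4 (type): buf='twobaz' undo_depth=2 redo_depth=0
After op 5 (undo): buf='two' undo_depth=1 redo_depth=1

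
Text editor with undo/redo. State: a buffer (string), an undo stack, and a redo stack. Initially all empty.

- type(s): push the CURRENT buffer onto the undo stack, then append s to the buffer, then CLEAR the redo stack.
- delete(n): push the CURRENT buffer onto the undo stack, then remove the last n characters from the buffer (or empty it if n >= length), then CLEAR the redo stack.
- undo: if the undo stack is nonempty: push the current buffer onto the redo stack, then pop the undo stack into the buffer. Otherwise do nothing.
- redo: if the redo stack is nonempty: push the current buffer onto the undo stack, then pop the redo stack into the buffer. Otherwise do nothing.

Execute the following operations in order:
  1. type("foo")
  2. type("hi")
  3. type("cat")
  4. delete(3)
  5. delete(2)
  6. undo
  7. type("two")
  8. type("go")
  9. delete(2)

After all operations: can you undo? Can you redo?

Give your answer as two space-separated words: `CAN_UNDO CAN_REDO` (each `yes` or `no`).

After op 1 (type): buf='foo' undo_depth=1 redo_depth=0
After op 2 (type): buf='foohi' undo_depth=2 redo_depth=0
After op 3 (type): buf='foohicat' undo_depth=3 redo_depth=0
After op 4 (delete): buf='foohi' undo_depth=4 redo_depth=0
After op 5 (delete): buf='foo' undo_depth=5 redo_depth=0
After op 6 (undo): buf='foohi' undo_depth=4 redo_depth=1
After op 7 (type): buf='foohitwo' undo_depth=5 redo_depth=0
After op 8 (type): buf='foohitwogo' undo_depth=6 redo_depth=0
After op 9 (delete): buf='foohitwo' undo_depth=7 redo_depth=0

Answer: yes no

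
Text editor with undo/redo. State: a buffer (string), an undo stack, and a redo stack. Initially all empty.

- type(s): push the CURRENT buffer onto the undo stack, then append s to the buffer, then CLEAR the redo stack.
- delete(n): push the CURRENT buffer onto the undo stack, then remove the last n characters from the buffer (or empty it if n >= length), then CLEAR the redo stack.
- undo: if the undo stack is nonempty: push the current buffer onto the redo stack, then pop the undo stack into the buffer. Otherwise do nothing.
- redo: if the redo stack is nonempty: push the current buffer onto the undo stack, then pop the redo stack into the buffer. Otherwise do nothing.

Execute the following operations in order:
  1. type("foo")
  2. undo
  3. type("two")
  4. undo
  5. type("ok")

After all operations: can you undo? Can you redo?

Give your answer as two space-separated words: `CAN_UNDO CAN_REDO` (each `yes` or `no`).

After op 1 (type): buf='foo' undo_depth=1 redo_depth=0
After op 2 (undo): buf='(empty)' undo_depth=0 redo_depth=1
After op 3 (type): buf='two' undo_depth=1 redo_depth=0
After op 4 (undo): buf='(empty)' undo_depth=0 redo_depth=1
After op 5 (type): buf='ok' undo_depth=1 redo_depth=0

Answer: yes no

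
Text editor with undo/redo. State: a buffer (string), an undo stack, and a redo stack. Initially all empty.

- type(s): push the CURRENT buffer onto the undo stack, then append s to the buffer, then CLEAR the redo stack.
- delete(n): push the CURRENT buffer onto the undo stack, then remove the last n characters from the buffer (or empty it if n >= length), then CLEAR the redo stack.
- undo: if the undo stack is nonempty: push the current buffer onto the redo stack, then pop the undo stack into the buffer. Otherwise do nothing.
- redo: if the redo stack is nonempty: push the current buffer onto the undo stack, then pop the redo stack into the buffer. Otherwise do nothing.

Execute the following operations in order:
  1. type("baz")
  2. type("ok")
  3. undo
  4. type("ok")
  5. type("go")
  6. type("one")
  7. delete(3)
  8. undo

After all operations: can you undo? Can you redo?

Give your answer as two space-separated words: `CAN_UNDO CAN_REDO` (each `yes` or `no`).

After op 1 (type): buf='baz' undo_depth=1 redo_depth=0
After op 2 (type): buf='bazok' undo_depth=2 redo_depth=0
After op 3 (undo): buf='baz' undo_depth=1 redo_depth=1
After op 4 (type): buf='bazok' undo_depth=2 redo_depth=0
After op 5 (type): buf='bazokgo' undo_depth=3 redo_depth=0
After op 6 (type): buf='bazokgoone' undo_depth=4 redo_depth=0
After op 7 (delete): buf='bazokgo' undo_depth=5 redo_depth=0
After op 8 (undo): buf='bazokgoone' undo_depth=4 redo_depth=1

Answer: yes yes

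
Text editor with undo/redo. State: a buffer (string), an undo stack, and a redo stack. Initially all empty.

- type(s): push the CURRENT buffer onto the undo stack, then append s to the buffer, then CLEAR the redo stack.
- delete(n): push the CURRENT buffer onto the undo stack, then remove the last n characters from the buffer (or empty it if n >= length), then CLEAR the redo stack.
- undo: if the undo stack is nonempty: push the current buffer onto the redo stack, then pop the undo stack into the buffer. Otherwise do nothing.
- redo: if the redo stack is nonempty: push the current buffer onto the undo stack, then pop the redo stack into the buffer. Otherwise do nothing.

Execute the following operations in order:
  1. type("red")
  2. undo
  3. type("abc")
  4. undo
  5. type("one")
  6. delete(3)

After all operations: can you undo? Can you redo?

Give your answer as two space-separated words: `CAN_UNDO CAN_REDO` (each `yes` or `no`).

After op 1 (type): buf='red' undo_depth=1 redo_depth=0
After op 2 (undo): buf='(empty)' undo_depth=0 redo_depth=1
After op 3 (type): buf='abc' undo_depth=1 redo_depth=0
After op 4 (undo): buf='(empty)' undo_depth=0 redo_depth=1
After op 5 (type): buf='one' undo_depth=1 redo_depth=0
After op 6 (delete): buf='(empty)' undo_depth=2 redo_depth=0

Answer: yes no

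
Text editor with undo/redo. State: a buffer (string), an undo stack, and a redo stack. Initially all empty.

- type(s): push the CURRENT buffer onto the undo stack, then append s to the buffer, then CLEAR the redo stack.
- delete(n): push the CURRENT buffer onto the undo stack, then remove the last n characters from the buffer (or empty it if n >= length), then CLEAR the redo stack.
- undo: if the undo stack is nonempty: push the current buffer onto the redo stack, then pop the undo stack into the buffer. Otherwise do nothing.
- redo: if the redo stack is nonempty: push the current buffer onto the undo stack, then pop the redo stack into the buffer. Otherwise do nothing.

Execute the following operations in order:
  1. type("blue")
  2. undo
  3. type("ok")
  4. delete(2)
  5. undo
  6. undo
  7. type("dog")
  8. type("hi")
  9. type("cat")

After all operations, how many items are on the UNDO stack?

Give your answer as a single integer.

Answer: 3

Derivation:
After op 1 (type): buf='blue' undo_depth=1 redo_depth=0
After op 2 (undo): buf='(empty)' undo_depth=0 redo_depth=1
After op 3 (type): buf='ok' undo_depth=1 redo_depth=0
After op 4 (delete): buf='(empty)' undo_depth=2 redo_depth=0
After op 5 (undo): buf='ok' undo_depth=1 redo_depth=1
After op 6 (undo): buf='(empty)' undo_depth=0 redo_depth=2
After op 7 (type): buf='dog' undo_depth=1 redo_depth=0
After op 8 (type): buf='doghi' undo_depth=2 redo_depth=0
After op 9 (type): buf='doghicat' undo_depth=3 redo_depth=0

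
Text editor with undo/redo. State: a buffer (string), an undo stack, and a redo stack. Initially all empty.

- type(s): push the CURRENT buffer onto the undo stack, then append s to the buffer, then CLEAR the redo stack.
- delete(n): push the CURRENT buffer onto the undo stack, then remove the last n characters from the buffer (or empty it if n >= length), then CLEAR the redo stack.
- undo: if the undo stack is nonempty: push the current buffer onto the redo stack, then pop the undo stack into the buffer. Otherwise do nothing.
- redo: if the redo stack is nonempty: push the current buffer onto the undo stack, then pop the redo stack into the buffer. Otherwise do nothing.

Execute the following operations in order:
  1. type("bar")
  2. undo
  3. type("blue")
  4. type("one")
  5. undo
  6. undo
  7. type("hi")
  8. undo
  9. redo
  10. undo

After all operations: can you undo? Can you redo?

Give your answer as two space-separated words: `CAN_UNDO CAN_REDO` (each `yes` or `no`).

After op 1 (type): buf='bar' undo_depth=1 redo_depth=0
After op 2 (undo): buf='(empty)' undo_depth=0 redo_depth=1
After op 3 (type): buf='blue' undo_depth=1 redo_depth=0
After op 4 (type): buf='blueone' undo_depth=2 redo_depth=0
After op 5 (undo): buf='blue' undo_depth=1 redo_depth=1
After op 6 (undo): buf='(empty)' undo_depth=0 redo_depth=2
After op 7 (type): buf='hi' undo_depth=1 redo_depth=0
After op 8 (undo): buf='(empty)' undo_depth=0 redo_depth=1
After op 9 (redo): buf='hi' undo_depth=1 redo_depth=0
After op 10 (undo): buf='(empty)' undo_depth=0 redo_depth=1

Answer: no yes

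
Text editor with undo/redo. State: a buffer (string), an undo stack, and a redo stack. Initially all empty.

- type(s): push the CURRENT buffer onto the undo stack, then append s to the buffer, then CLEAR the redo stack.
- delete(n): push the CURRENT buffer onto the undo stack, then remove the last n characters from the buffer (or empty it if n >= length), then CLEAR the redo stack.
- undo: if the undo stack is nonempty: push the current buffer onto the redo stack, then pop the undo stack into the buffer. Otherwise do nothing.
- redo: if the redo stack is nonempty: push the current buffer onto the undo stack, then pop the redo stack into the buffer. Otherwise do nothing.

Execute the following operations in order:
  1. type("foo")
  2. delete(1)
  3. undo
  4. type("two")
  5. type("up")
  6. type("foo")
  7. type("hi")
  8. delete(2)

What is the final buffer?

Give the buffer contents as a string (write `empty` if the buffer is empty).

After op 1 (type): buf='foo' undo_depth=1 redo_depth=0
After op 2 (delete): buf='fo' undo_depth=2 redo_depth=0
After op 3 (undo): buf='foo' undo_depth=1 redo_depth=1
After op 4 (type): buf='footwo' undo_depth=2 redo_depth=0
After op 5 (type): buf='footwoup' undo_depth=3 redo_depth=0
After op 6 (type): buf='footwoupfoo' undo_depth=4 redo_depth=0
After op 7 (type): buf='footwoupfoohi' undo_depth=5 redo_depth=0
After op 8 (delete): buf='footwoupfoo' undo_depth=6 redo_depth=0

Answer: footwoupfoo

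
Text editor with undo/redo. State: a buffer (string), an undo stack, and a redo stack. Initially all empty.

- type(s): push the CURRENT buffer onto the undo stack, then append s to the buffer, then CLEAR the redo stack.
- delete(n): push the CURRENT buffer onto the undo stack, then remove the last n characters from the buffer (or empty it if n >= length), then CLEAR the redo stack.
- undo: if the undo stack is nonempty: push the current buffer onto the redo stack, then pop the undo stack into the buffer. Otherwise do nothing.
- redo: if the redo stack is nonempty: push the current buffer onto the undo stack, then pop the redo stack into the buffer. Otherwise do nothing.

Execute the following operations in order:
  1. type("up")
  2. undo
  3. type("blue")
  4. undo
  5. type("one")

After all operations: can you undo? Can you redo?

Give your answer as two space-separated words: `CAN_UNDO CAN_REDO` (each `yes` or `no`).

After op 1 (type): buf='up' undo_depth=1 redo_depth=0
After op 2 (undo): buf='(empty)' undo_depth=0 redo_depth=1
After op 3 (type): buf='blue' undo_depth=1 redo_depth=0
After op 4 (undo): buf='(empty)' undo_depth=0 redo_depth=1
After op 5 (type): buf='one' undo_depth=1 redo_depth=0

Answer: yes no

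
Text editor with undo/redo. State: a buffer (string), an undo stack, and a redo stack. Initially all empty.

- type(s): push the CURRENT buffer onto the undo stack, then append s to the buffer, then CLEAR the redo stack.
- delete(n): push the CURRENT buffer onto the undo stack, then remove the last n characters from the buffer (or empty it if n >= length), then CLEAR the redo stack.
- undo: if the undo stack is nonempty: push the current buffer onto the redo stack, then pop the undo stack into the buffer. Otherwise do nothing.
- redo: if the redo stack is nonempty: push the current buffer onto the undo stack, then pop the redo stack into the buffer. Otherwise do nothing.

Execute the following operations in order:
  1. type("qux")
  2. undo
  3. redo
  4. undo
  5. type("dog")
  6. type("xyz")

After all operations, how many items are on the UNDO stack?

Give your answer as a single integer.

Answer: 2

Derivation:
After op 1 (type): buf='qux' undo_depth=1 redo_depth=0
After op 2 (undo): buf='(empty)' undo_depth=0 redo_depth=1
After op 3 (redo): buf='qux' undo_depth=1 redo_depth=0
After op 4 (undo): buf='(empty)' undo_depth=0 redo_depth=1
After op 5 (type): buf='dog' undo_depth=1 redo_depth=0
After op 6 (type): buf='dogxyz' undo_depth=2 redo_depth=0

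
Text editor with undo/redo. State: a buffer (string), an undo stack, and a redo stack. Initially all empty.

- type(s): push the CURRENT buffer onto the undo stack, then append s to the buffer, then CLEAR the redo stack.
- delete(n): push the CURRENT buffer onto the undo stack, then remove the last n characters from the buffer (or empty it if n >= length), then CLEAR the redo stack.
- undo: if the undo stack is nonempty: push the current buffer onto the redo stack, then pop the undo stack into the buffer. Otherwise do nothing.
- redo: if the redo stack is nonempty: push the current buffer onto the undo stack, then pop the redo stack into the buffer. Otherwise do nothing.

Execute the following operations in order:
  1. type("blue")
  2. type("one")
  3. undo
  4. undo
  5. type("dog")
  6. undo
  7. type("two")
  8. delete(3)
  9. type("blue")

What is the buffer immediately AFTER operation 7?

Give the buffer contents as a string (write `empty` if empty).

Answer: two

Derivation:
After op 1 (type): buf='blue' undo_depth=1 redo_depth=0
After op 2 (type): buf='blueone' undo_depth=2 redo_depth=0
After op 3 (undo): buf='blue' undo_depth=1 redo_depth=1
After op 4 (undo): buf='(empty)' undo_depth=0 redo_depth=2
After op 5 (type): buf='dog' undo_depth=1 redo_depth=0
After op 6 (undo): buf='(empty)' undo_depth=0 redo_depth=1
After op 7 (type): buf='two' undo_depth=1 redo_depth=0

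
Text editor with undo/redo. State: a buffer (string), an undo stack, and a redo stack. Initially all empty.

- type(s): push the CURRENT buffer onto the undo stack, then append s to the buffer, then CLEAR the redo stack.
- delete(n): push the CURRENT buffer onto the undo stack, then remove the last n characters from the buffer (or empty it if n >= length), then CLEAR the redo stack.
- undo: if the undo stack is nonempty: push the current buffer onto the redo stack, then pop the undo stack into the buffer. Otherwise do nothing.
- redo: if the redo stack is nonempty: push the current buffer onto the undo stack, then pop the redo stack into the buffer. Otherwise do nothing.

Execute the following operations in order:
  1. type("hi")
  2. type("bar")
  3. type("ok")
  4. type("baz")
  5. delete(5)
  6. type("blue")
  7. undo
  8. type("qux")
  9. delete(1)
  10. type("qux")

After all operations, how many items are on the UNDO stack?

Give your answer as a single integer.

After op 1 (type): buf='hi' undo_depth=1 redo_depth=0
After op 2 (type): buf='hibar' undo_depth=2 redo_depth=0
After op 3 (type): buf='hibarok' undo_depth=3 redo_depth=0
After op 4 (type): buf='hibarokbaz' undo_depth=4 redo_depth=0
After op 5 (delete): buf='hibar' undo_depth=5 redo_depth=0
After op 6 (type): buf='hibarblue' undo_depth=6 redo_depth=0
After op 7 (undo): buf='hibar' undo_depth=5 redo_depth=1
After op 8 (type): buf='hibarqux' undo_depth=6 redo_depth=0
After op 9 (delete): buf='hibarqu' undo_depth=7 redo_depth=0
After op 10 (type): buf='hibarququx' undo_depth=8 redo_depth=0

Answer: 8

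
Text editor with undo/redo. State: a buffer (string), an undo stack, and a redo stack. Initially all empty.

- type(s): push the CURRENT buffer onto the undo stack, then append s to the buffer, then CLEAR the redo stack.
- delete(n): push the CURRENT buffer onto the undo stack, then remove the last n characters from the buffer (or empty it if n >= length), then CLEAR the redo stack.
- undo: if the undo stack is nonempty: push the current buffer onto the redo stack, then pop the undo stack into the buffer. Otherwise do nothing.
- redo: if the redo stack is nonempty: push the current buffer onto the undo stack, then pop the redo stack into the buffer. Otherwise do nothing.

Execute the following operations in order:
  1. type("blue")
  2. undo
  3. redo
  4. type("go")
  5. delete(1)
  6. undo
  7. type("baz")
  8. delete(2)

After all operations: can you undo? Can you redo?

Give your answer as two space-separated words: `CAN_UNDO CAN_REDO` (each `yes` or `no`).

After op 1 (type): buf='blue' undo_depth=1 redo_depth=0
After op 2 (undo): buf='(empty)' undo_depth=0 redo_depth=1
After op 3 (redo): buf='blue' undo_depth=1 redo_depth=0
After op 4 (type): buf='bluego' undo_depth=2 redo_depth=0
After op 5 (delete): buf='blueg' undo_depth=3 redo_depth=0
After op 6 (undo): buf='bluego' undo_depth=2 redo_depth=1
After op 7 (type): buf='bluegobaz' undo_depth=3 redo_depth=0
After op 8 (delete): buf='bluegob' undo_depth=4 redo_depth=0

Answer: yes no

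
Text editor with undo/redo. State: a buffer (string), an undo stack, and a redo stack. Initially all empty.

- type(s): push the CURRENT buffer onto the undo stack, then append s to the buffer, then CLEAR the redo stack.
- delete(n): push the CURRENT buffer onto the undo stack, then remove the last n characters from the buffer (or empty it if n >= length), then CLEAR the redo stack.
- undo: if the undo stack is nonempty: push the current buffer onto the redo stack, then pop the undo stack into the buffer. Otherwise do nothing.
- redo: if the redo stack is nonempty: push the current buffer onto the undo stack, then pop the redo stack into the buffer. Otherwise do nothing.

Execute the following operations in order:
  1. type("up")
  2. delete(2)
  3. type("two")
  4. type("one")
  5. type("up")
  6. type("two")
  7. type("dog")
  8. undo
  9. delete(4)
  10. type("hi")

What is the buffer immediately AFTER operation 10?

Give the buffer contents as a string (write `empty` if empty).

Answer: twooneuhi

Derivation:
After op 1 (type): buf='up' undo_depth=1 redo_depth=0
After op 2 (delete): buf='(empty)' undo_depth=2 redo_depth=0
After op 3 (type): buf='two' undo_depth=3 redo_depth=0
After op 4 (type): buf='twoone' undo_depth=4 redo_depth=0
After op 5 (type): buf='twooneup' undo_depth=5 redo_depth=0
After op 6 (type): buf='twooneuptwo' undo_depth=6 redo_depth=0
After op 7 (type): buf='twooneuptwodog' undo_depth=7 redo_depth=0
After op 8 (undo): buf='twooneuptwo' undo_depth=6 redo_depth=1
After op 9 (delete): buf='twooneu' undo_depth=7 redo_depth=0
After op 10 (type): buf='twooneuhi' undo_depth=8 redo_depth=0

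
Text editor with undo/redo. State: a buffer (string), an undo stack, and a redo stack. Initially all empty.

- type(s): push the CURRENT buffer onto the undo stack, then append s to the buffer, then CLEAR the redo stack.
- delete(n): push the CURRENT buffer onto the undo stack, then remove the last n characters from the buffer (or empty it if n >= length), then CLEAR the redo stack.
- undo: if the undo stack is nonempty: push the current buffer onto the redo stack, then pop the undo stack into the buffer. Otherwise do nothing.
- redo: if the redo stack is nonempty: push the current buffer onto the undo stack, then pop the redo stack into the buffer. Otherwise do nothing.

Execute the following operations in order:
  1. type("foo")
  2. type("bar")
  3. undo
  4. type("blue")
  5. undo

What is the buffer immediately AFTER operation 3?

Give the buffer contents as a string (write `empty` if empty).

After op 1 (type): buf='foo' undo_depth=1 redo_depth=0
After op 2 (type): buf='foobar' undo_depth=2 redo_depth=0
After op 3 (undo): buf='foo' undo_depth=1 redo_depth=1

Answer: foo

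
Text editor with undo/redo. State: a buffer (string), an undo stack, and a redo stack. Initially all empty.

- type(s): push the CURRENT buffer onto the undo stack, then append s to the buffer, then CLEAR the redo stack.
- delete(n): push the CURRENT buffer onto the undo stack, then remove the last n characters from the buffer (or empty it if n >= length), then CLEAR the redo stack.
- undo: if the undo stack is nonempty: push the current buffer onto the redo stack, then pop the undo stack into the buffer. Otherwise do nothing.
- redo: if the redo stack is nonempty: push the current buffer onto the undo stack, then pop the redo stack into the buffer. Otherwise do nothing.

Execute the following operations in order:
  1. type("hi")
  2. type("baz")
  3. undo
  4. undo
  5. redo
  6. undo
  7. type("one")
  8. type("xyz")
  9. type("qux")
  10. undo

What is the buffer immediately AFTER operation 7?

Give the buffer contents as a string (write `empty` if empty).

Answer: one

Derivation:
After op 1 (type): buf='hi' undo_depth=1 redo_depth=0
After op 2 (type): buf='hibaz' undo_depth=2 redo_depth=0
After op 3 (undo): buf='hi' undo_depth=1 redo_depth=1
After op 4 (undo): buf='(empty)' undo_depth=0 redo_depth=2
After op 5 (redo): buf='hi' undo_depth=1 redo_depth=1
After op 6 (undo): buf='(empty)' undo_depth=0 redo_depth=2
After op 7 (type): buf='one' undo_depth=1 redo_depth=0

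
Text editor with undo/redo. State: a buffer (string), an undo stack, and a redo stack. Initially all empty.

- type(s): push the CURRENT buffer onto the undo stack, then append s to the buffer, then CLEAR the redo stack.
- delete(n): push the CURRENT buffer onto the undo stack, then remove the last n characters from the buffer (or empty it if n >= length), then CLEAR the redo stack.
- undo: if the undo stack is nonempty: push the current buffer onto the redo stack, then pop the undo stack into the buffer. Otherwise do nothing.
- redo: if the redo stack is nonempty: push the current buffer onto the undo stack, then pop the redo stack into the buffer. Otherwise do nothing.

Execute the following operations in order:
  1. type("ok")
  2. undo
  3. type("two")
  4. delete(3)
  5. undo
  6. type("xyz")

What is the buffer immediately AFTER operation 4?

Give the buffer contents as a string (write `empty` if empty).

Answer: empty

Derivation:
After op 1 (type): buf='ok' undo_depth=1 redo_depth=0
After op 2 (undo): buf='(empty)' undo_depth=0 redo_depth=1
After op 3 (type): buf='two' undo_depth=1 redo_depth=0
After op 4 (delete): buf='(empty)' undo_depth=2 redo_depth=0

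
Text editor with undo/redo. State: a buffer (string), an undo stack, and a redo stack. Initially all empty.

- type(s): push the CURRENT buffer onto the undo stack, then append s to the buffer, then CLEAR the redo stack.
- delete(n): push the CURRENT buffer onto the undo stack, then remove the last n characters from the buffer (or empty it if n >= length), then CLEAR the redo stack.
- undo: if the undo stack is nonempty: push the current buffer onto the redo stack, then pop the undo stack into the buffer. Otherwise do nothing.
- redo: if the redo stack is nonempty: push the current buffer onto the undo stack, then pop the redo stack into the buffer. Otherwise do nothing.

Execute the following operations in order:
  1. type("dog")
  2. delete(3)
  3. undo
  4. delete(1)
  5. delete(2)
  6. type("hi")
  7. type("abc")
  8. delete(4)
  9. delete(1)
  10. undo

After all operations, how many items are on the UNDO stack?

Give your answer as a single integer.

Answer: 6

Derivation:
After op 1 (type): buf='dog' undo_depth=1 redo_depth=0
After op 2 (delete): buf='(empty)' undo_depth=2 redo_depth=0
After op 3 (undo): buf='dog' undo_depth=1 redo_depth=1
After op 4 (delete): buf='do' undo_depth=2 redo_depth=0
After op 5 (delete): buf='(empty)' undo_depth=3 redo_depth=0
After op 6 (type): buf='hi' undo_depth=4 redo_depth=0
After op 7 (type): buf='hiabc' undo_depth=5 redo_depth=0
After op 8 (delete): buf='h' undo_depth=6 redo_depth=0
After op 9 (delete): buf='(empty)' undo_depth=7 redo_depth=0
After op 10 (undo): buf='h' undo_depth=6 redo_depth=1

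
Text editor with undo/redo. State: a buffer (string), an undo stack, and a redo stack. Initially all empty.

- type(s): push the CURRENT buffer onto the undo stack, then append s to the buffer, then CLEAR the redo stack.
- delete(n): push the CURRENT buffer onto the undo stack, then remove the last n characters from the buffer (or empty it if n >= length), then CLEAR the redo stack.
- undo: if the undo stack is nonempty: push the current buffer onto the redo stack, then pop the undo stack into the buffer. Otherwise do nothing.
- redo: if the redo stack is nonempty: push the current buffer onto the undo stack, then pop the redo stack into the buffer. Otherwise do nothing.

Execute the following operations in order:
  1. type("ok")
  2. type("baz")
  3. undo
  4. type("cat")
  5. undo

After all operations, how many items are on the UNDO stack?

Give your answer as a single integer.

After op 1 (type): buf='ok' undo_depth=1 redo_depth=0
After op 2 (type): buf='okbaz' undo_depth=2 redo_depth=0
After op 3 (undo): buf='ok' undo_depth=1 redo_depth=1
After op 4 (type): buf='okcat' undo_depth=2 redo_depth=0
After op 5 (undo): buf='ok' undo_depth=1 redo_depth=1

Answer: 1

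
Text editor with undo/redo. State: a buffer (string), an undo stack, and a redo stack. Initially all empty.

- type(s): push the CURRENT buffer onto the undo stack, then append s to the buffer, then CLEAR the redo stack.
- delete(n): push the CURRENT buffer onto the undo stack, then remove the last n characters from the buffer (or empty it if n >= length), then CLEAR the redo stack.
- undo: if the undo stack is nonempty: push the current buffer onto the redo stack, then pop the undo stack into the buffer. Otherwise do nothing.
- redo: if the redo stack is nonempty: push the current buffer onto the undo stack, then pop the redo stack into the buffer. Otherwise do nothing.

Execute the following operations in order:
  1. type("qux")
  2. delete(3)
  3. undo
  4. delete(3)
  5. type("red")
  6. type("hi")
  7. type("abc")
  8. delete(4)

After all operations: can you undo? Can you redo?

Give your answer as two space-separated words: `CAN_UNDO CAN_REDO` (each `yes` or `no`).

Answer: yes no

Derivation:
After op 1 (type): buf='qux' undo_depth=1 redo_depth=0
After op 2 (delete): buf='(empty)' undo_depth=2 redo_depth=0
After op 3 (undo): buf='qux' undo_depth=1 redo_depth=1
After op 4 (delete): buf='(empty)' undo_depth=2 redo_depth=0
After op 5 (type): buf='red' undo_depth=3 redo_depth=0
After op 6 (type): buf='redhi' undo_depth=4 redo_depth=0
After op 7 (type): buf='redhiabc' undo_depth=5 redo_depth=0
After op 8 (delete): buf='redh' undo_depth=6 redo_depth=0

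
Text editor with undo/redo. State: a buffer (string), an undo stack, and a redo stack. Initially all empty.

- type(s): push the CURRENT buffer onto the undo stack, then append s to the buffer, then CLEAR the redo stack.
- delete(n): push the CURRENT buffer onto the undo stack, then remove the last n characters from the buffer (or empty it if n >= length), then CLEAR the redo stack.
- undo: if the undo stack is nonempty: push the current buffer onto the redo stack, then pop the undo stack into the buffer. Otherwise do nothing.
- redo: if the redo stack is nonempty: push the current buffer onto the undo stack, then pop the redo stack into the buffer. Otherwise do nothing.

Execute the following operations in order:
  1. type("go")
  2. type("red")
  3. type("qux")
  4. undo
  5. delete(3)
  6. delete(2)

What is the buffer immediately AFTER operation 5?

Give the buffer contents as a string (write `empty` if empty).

After op 1 (type): buf='go' undo_depth=1 redo_depth=0
After op 2 (type): buf='gored' undo_depth=2 redo_depth=0
After op 3 (type): buf='goredqux' undo_depth=3 redo_depth=0
After op 4 (undo): buf='gored' undo_depth=2 redo_depth=1
After op 5 (delete): buf='go' undo_depth=3 redo_depth=0

Answer: go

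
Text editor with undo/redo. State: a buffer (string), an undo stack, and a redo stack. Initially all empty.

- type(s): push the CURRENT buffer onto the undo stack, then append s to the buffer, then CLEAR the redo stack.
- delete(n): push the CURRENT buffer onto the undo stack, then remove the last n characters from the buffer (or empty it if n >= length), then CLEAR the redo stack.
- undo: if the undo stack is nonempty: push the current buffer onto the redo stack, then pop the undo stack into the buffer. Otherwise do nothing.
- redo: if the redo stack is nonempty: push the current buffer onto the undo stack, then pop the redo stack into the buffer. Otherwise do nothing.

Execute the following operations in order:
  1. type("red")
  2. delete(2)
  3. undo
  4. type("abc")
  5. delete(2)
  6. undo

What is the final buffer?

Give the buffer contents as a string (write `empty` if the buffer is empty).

After op 1 (type): buf='red' undo_depth=1 redo_depth=0
After op 2 (delete): buf='r' undo_depth=2 redo_depth=0
After op 3 (undo): buf='red' undo_depth=1 redo_depth=1
After op 4 (type): buf='redabc' undo_depth=2 redo_depth=0
After op 5 (delete): buf='reda' undo_depth=3 redo_depth=0
After op 6 (undo): buf='redabc' undo_depth=2 redo_depth=1

Answer: redabc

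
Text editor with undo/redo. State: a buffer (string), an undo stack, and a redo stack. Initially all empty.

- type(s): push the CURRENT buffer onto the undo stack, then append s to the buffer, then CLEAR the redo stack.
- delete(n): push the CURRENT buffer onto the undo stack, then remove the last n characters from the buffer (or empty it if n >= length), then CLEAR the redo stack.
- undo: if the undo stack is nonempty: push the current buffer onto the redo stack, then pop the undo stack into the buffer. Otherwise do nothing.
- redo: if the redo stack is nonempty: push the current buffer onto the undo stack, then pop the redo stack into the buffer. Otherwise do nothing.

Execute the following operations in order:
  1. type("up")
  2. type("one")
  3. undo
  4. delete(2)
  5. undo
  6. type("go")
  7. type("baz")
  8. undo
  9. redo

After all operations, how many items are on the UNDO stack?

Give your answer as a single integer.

Answer: 3

Derivation:
After op 1 (type): buf='up' undo_depth=1 redo_depth=0
After op 2 (type): buf='upone' undo_depth=2 redo_depth=0
After op 3 (undo): buf='up' undo_depth=1 redo_depth=1
After op 4 (delete): buf='(empty)' undo_depth=2 redo_depth=0
After op 5 (undo): buf='up' undo_depth=1 redo_depth=1
After op 6 (type): buf='upgo' undo_depth=2 redo_depth=0
After op 7 (type): buf='upgobaz' undo_depth=3 redo_depth=0
After op 8 (undo): buf='upgo' undo_depth=2 redo_depth=1
After op 9 (redo): buf='upgobaz' undo_depth=3 redo_depth=0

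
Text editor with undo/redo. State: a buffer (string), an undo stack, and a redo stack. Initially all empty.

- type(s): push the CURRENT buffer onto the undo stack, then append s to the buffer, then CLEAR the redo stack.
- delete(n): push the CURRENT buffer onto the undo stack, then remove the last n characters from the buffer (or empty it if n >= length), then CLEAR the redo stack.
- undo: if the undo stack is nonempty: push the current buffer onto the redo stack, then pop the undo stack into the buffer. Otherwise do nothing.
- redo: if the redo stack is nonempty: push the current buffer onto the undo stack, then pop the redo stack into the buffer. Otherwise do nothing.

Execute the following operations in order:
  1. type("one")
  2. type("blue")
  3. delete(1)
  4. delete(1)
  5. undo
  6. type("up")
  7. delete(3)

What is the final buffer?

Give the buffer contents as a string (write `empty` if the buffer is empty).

After op 1 (type): buf='one' undo_depth=1 redo_depth=0
After op 2 (type): buf='oneblue' undo_depth=2 redo_depth=0
After op 3 (delete): buf='oneblu' undo_depth=3 redo_depth=0
After op 4 (delete): buf='onebl' undo_depth=4 redo_depth=0
After op 5 (undo): buf='oneblu' undo_depth=3 redo_depth=1
After op 6 (type): buf='onebluup' undo_depth=4 redo_depth=0
After op 7 (delete): buf='onebl' undo_depth=5 redo_depth=0

Answer: onebl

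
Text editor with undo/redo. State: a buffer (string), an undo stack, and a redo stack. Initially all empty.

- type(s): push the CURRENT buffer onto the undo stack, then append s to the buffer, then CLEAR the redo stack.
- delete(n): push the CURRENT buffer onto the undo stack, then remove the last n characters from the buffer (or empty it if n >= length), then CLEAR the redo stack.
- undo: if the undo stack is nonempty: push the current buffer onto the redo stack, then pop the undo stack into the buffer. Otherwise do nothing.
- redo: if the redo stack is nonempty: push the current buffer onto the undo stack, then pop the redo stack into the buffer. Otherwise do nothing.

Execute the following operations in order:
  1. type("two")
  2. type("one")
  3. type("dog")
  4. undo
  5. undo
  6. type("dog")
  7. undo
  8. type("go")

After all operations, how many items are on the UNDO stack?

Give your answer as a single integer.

Answer: 2

Derivation:
After op 1 (type): buf='two' undo_depth=1 redo_depth=0
After op 2 (type): buf='twoone' undo_depth=2 redo_depth=0
After op 3 (type): buf='twoonedog' undo_depth=3 redo_depth=0
After op 4 (undo): buf='twoone' undo_depth=2 redo_depth=1
After op 5 (undo): buf='two' undo_depth=1 redo_depth=2
After op 6 (type): buf='twodog' undo_depth=2 redo_depth=0
After op 7 (undo): buf='two' undo_depth=1 redo_depth=1
After op 8 (type): buf='twogo' undo_depth=2 redo_depth=0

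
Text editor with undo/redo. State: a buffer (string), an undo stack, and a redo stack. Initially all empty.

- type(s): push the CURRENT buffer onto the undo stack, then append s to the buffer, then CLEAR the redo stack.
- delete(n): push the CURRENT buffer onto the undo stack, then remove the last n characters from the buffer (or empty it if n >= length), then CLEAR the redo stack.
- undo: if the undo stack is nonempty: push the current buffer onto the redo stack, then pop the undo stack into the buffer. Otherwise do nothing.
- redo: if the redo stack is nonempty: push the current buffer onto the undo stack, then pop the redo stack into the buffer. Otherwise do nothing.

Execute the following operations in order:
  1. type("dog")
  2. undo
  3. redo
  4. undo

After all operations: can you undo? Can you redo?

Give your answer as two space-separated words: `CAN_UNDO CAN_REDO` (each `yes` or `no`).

Answer: no yes

Derivation:
After op 1 (type): buf='dog' undo_depth=1 redo_depth=0
After op 2 (undo): buf='(empty)' undo_depth=0 redo_depth=1
After op 3 (redo): buf='dog' undo_depth=1 redo_depth=0
After op 4 (undo): buf='(empty)' undo_depth=0 redo_depth=1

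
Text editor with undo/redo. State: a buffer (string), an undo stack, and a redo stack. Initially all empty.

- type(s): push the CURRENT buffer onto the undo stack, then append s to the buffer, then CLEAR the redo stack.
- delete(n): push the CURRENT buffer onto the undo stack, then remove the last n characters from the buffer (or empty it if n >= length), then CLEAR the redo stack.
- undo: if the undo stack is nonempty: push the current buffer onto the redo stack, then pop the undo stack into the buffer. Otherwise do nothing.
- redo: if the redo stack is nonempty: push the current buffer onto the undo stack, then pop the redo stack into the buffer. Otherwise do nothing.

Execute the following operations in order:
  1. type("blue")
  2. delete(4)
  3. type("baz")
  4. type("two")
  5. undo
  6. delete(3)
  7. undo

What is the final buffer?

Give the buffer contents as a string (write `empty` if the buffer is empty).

Answer: baz

Derivation:
After op 1 (type): buf='blue' undo_depth=1 redo_depth=0
After op 2 (delete): buf='(empty)' undo_depth=2 redo_depth=0
After op 3 (type): buf='baz' undo_depth=3 redo_depth=0
After op 4 (type): buf='baztwo' undo_depth=4 redo_depth=0
After op 5 (undo): buf='baz' undo_depth=3 redo_depth=1
After op 6 (delete): buf='(empty)' undo_depth=4 redo_depth=0
After op 7 (undo): buf='baz' undo_depth=3 redo_depth=1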